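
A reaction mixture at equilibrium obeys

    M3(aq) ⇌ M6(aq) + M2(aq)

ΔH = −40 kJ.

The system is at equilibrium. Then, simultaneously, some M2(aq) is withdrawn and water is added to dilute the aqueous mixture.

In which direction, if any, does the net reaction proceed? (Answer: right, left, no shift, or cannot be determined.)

Removing M2 (aq), a product, drives the reaction to the right.
Dilution lowers every aqueous concentration by the same factor. Δn_aq = 2 − 1 = +1, so the system shifts toward the side with more dissolved moles — to the right.
All effects act in the same direction — net shift to the right.

right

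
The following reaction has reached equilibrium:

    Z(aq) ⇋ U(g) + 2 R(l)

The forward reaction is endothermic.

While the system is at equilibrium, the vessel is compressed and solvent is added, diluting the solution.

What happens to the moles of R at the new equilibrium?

Gas moles: reactants 0, products 1 (Δn_gas = +1). Compression shifts the system toward the side with fewer moles of gas — to the left.
Dilution lowers every aqueous concentration by the same factor. Δn_aq = 0 − 1 = -1, so the system shifts toward the side with more dissolved moles — to the left.
The net shift is to the left. R is a product, so its amount decreases.

decreases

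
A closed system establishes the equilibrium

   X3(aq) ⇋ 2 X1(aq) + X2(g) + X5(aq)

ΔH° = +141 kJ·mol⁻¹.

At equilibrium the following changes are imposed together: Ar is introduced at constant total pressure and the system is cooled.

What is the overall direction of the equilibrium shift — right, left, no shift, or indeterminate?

cannot be determined

Adding inert gas at constant total pressure expands the volume and lowers every reacting partial pressure. With Δn_gas = 1 − 0 = +1, Q moves away from K toward the side with fewer gas moles, so the system shifts toward the side with more gas moles — to the right.
The forward reaction is endothermic. Lowering T favours the exothermic direction — shift to the left.
The individual effects push in opposite directions; without quantitative information the net direction cannot be determined.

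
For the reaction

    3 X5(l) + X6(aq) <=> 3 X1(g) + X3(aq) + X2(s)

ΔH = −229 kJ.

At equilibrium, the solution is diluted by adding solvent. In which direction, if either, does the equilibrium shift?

Dilution scales every aqueous concentration by the same factor. Δn_aq = 1 − 1 = 0, so Q is unchanged — no shift.

no shift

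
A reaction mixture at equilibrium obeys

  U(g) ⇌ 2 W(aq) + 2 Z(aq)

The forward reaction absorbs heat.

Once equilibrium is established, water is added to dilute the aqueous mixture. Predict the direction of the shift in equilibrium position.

Dilution lowers every aqueous concentration by the same factor. Δn_aq = 4 − 0 = +4, so the system shifts toward the side with more dissolved moles — to the right.

right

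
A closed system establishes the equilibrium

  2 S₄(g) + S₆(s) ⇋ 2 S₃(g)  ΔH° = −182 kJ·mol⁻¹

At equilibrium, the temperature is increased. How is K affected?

K depends on temperature via the van 't Hoff relation. The forward reaction is exothermic, so raising T decreases K.

decreases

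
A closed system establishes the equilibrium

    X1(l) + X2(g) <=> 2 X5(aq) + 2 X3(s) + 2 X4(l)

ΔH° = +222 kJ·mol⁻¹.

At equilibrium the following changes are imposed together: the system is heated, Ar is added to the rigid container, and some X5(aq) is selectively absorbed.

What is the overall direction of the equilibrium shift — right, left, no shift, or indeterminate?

The forward reaction is endothermic. Raising T favours the endothermic direction — shift to the right.
At constant volume, adding an inert gas leaves every reacting species' partial pressure unchanged, so Q is unchanged — no shift from this change.
Removing X5 (aq), a product, drives the reaction to the right.
Only the nonzero effect(s) matter; the net shift is to the right.

right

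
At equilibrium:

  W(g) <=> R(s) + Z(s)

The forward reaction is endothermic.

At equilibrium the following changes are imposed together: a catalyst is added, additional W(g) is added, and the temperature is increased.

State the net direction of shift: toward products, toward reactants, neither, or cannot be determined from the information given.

right

A catalyst speeds both forward and reverse rates equally; it changes neither Q nor K — no shift from this change.
Adding W (g), a reactant, drives the reaction to the right.
The forward reaction is endothermic. Raising T favours the endothermic direction — shift to the right.
Only the nonzero effect(s) matter; the net shift is to the right.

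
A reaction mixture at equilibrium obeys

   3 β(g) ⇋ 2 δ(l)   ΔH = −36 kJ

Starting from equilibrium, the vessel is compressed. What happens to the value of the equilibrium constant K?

The equilibrium constant depends only on temperature. This perturbation may move the position of equilibrium, but since T is unchanged, K itself is unchanged.

unchanged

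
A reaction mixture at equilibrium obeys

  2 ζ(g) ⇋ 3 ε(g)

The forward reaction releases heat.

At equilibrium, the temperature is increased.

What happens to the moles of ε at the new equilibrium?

The forward reaction is exothermic. Raising T favours the endothermic direction — shift to the left.
The net shift is to the left. ε is a product, so its amount decreases.

decreases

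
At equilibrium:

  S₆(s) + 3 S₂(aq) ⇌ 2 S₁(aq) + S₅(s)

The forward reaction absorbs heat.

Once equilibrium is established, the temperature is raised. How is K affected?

K depends on temperature via the van 't Hoff relation. The forward reaction is endothermic, so raising T increases K.

increases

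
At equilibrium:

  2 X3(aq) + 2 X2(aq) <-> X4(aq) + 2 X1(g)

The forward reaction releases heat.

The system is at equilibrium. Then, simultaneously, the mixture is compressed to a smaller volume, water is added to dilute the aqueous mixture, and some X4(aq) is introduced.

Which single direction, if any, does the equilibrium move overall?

Gas moles: reactants 0, products 2 (Δn_gas = +2). Compression shifts the system toward the side with fewer moles of gas — to the left.
Dilution lowers every aqueous concentration by the same factor. Δn_aq = 1 − 4 = -3, so the system shifts toward the side with more dissolved moles — to the left.
Adding X4 (aq), a product, drives the reaction to the left.
All effects act in the same direction — net shift to the left.

left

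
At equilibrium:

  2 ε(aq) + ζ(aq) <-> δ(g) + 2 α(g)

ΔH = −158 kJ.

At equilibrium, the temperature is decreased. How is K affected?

K depends on temperature via the van 't Hoff relation. The forward reaction is exothermic, so lowering T increases K.

increases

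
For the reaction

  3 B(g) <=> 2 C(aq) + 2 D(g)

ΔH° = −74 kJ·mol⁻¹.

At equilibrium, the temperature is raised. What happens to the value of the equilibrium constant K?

decreases

K depends on temperature via the van 't Hoff relation. The forward reaction is exothermic, so raising T decreases K.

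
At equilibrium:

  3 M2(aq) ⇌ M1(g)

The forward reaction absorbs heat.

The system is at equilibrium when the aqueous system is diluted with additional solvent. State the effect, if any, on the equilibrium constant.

unchanged

The equilibrium constant depends only on temperature. This perturbation may move the position of equilibrium, but since T is unchanged, K itself is unchanged.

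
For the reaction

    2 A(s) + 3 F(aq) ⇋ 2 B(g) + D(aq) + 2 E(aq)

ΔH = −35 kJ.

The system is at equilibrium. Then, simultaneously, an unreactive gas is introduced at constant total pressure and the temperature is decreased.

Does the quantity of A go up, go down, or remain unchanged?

decreases

Adding inert gas at constant total pressure expands the volume and lowers every reacting partial pressure. With Δn_gas = 2 − 0 = +2, Q moves away from K toward the side with fewer gas moles, so the system shifts toward the side with more gas moles — to the right.
The forward reaction is exothermic. Lowering T favours the exothermic direction — shift to the right.
The net shift is to the right. A is a reactant, so its amount decreases.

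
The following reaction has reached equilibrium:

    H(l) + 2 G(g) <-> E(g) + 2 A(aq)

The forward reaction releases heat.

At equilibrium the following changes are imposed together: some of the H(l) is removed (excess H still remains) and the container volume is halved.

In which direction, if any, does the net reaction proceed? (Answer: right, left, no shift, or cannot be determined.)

right

H is a pure liquid; its activity is 1 regardless of amount, so Q is unaffected — no shift from this change.
Gas moles: reactants 2, products 1 (Δn_gas = -1). Compression shifts the system toward the side with fewer moles of gas — to the right.
Only the nonzero effect(s) matter; the net shift is to the right.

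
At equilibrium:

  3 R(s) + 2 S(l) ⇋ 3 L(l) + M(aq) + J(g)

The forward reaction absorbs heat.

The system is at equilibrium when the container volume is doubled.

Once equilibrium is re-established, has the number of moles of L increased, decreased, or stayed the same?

increases

Gas moles: reactants 0, products 1 (Δn_gas = +1). Expansion shifts the system toward the side with more moles of gas — to the right.
The net shift is to the right. L is a product, so its amount increases.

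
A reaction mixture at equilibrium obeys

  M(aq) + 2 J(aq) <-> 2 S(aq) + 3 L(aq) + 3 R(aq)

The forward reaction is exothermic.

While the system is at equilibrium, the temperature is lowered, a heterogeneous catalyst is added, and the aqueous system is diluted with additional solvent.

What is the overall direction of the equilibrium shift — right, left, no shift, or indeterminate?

right

The forward reaction is exothermic. Lowering T favours the exothermic direction — shift to the right.
A catalyst speeds both forward and reverse rates equally; it changes neither Q nor K — no shift from this change.
Dilution lowers every aqueous concentration by the same factor. Δn_aq = 8 − 3 = +5, so the system shifts toward the side with more dissolved moles — to the right.
Only the nonzero effect(s) matter; the net shift is to the right.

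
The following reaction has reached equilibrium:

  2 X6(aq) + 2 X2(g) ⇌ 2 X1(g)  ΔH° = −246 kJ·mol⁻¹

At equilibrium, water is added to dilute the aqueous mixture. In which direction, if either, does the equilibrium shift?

Dilution lowers every aqueous concentration by the same factor. Δn_aq = 0 − 2 = -2, so the system shifts toward the side with more dissolved moles — to the left.

left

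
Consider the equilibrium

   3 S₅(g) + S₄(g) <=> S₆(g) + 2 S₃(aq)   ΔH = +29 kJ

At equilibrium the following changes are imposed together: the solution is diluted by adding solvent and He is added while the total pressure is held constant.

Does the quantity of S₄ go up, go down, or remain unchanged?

Dilution lowers every aqueous concentration by the same factor. Δn_aq = 2 − 0 = +2, so the system shifts toward the side with more dissolved moles — to the right.
Adding inert gas at constant total pressure expands the volume and lowers every reacting partial pressure. With Δn_gas = 1 − 4 = -3, Q moves away from K toward the side with fewer gas moles, so the system shifts toward the side with more gas moles — to the left.
The two effects oppose each other, so the net shift — and hence the change in S₄ — cannot be determined from the given information.

cannot be determined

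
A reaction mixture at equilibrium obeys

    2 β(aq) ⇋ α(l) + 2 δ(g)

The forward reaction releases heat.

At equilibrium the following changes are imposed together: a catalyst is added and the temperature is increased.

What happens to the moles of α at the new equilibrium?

decreases

A catalyst speeds both forward and reverse rates equally; it changes neither Q nor K — no shift from this change.
The forward reaction is exothermic. Raising T favours the endothermic direction — shift to the left.
The net shift is to the left. α is a product, so its amount decreases.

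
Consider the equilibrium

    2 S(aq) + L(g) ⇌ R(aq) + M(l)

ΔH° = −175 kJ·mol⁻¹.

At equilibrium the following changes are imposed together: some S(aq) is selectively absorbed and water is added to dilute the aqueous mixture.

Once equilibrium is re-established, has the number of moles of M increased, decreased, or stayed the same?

Removing S (aq), a reactant, drives the reaction to the left.
Dilution lowers every aqueous concentration by the same factor. Δn_aq = 1 − 2 = -1, so the system shifts toward the side with more dissolved moles — to the left.
The net shift is to the left. M is a product, so its amount decreases.

decreases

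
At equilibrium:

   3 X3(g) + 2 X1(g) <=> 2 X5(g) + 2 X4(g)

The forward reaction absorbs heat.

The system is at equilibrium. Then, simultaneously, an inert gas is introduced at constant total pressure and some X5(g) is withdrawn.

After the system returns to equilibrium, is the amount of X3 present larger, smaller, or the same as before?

cannot be determined

Adding inert gas at constant total pressure expands the volume and lowers every reacting partial pressure. With Δn_gas = 4 − 5 = -1, Q moves away from K toward the side with fewer gas moles, so the system shifts toward the side with more gas moles — to the left.
Removing X5 (g), a product, drives the reaction to the right.
The two effects oppose each other, so the net shift — and hence the change in X3 — cannot be determined from the given information.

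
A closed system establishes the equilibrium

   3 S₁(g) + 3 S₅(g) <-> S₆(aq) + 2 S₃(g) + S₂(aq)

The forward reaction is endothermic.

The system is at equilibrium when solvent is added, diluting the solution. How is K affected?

The equilibrium constant depends only on temperature. This perturbation may move the position of equilibrium, but since T is unchanged, K itself is unchanged.

unchanged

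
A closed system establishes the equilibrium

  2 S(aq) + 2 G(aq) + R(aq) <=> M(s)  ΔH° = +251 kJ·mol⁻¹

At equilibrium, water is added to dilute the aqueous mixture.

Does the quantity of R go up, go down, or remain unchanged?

Dilution lowers every aqueous concentration by the same factor. Δn_aq = 0 − 5 = -5, so the system shifts toward the side with more dissolved moles — to the left.
The net shift is to the left. R is a reactant, so its amount increases.

increases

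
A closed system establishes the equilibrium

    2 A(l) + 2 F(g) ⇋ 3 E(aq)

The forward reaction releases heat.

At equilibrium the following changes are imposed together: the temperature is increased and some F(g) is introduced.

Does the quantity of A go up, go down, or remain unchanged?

The forward reaction is exothermic. Raising T favours the endothermic direction — shift to the left.
Adding F (g), a reactant, drives the reaction to the right.
The two effects oppose each other, so the net shift — and hence the change in A — cannot be determined from the given information.

cannot be determined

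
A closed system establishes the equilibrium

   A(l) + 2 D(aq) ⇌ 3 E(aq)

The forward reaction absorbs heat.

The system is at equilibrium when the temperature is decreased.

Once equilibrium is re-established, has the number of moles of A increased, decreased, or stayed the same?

The forward reaction is endothermic. Lowering T favours the exothermic direction — shift to the left.
The net shift is to the left. A is a reactant, so its amount increases.

increases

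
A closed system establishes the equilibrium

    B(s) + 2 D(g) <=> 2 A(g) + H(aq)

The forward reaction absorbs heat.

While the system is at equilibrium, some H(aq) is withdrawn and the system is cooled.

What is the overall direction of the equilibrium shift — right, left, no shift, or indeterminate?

cannot be determined

Removing H (aq), a product, drives the reaction to the right.
The forward reaction is endothermic. Lowering T favours the exothermic direction — shift to the left.
The individual effects push in opposite directions; without quantitative information the net direction cannot be determined.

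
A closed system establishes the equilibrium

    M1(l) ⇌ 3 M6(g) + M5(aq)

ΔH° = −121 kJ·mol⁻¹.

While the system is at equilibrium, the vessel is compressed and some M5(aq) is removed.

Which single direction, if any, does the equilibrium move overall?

Gas moles: reactants 0, products 3 (Δn_gas = +3). Compression shifts the system toward the side with fewer moles of gas — to the left.
Removing M5 (aq), a product, drives the reaction to the right.
The individual effects push in opposite directions; without quantitative information the net direction cannot be determined.

cannot be determined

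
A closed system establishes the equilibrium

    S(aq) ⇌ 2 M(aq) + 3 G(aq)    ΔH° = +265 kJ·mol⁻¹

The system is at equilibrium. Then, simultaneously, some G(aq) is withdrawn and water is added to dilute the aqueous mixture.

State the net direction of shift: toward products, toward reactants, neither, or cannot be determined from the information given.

Removing G (aq), a product, drives the reaction to the right.
Dilution lowers every aqueous concentration by the same factor. Δn_aq = 5 − 1 = +4, so the system shifts toward the side with more dissolved moles — to the right.
All effects act in the same direction — net shift to the right.

right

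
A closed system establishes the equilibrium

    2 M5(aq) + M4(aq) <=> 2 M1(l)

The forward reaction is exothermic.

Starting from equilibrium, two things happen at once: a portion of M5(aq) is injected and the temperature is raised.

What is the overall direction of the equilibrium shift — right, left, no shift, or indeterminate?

Adding M5 (aq), a reactant, drives the reaction to the right.
The forward reaction is exothermic. Raising T favours the endothermic direction — shift to the left.
The individual effects push in opposite directions; without quantitative information the net direction cannot be determined.

cannot be determined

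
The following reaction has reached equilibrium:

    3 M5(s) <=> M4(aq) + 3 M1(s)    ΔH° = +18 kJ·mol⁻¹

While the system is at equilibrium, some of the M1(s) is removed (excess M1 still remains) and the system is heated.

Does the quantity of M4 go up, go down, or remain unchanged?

M1 is a pure solid; its activity is 1 regardless of amount, so Q is unaffected — no shift from this change.
The forward reaction is endothermic. Raising T favours the endothermic direction — shift to the right.
The net shift is to the right. M4 is a product, so its amount increases.

increases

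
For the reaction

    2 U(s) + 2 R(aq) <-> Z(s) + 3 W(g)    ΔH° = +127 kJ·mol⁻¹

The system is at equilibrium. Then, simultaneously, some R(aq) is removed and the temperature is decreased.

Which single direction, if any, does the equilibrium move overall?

Removing R (aq), a reactant, drives the reaction to the left.
The forward reaction is endothermic. Lowering T favours the exothermic direction — shift to the left.
All effects act in the same direction — net shift to the left.

left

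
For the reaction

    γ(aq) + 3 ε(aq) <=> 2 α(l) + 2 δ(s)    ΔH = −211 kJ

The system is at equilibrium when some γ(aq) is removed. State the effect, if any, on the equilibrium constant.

The equilibrium constant depends only on temperature. This perturbation may move the position of equilibrium, but since T is unchanged, K itself is unchanged.

unchanged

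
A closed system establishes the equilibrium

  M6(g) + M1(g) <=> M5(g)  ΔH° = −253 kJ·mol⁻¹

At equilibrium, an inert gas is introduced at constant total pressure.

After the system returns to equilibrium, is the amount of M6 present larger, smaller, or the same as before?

increases

Adding inert gas at constant total pressure expands the volume and lowers every reacting partial pressure. With Δn_gas = 1 − 2 = -1, Q moves away from K toward the side with fewer gas moles, so the system shifts toward the side with more gas moles — to the left.
The net shift is to the left. M6 is a reactant, so its amount increases.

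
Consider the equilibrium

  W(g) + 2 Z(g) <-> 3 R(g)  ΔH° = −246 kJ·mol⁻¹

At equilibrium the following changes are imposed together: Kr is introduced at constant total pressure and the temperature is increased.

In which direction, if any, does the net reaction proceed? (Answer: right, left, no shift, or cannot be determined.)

left

Adding inert gas at constant total pressure expands the volume, scaling every reacting partial pressure by the same factor. Δn_gas = 3 − 3 = 0, so Q is unchanged — no shift.
The forward reaction is exothermic. Raising T favours the endothermic direction — shift to the left.
Only the nonzero effect(s) matter; the net shift is to the left.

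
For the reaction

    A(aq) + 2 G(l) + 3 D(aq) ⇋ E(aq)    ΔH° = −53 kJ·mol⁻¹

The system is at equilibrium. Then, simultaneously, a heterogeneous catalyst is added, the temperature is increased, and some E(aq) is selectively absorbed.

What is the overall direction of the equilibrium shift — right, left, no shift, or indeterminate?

A catalyst speeds both forward and reverse rates equally; it changes neither Q nor K — no shift from this change.
The forward reaction is exothermic. Raising T favours the endothermic direction — shift to the left.
Removing E (aq), a product, drives the reaction to the right.
The individual effects push in opposite directions; without quantitative information the net direction cannot be determined.

cannot be determined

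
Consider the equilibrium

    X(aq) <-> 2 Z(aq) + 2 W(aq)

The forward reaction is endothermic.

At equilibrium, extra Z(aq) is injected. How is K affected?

unchanged

The equilibrium constant depends only on temperature. This perturbation may move the position of equilibrium, but since T is unchanged, K itself is unchanged.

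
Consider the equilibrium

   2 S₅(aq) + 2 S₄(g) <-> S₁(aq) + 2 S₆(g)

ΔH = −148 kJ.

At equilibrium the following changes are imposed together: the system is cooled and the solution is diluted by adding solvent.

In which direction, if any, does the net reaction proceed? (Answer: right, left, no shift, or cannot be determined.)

The forward reaction is exothermic. Lowering T favours the exothermic direction — shift to the right.
Dilution lowers every aqueous concentration by the same factor. Δn_aq = 1 − 2 = -1, so the system shifts toward the side with more dissolved moles — to the left.
The individual effects push in opposite directions; without quantitative information the net direction cannot be determined.

cannot be determined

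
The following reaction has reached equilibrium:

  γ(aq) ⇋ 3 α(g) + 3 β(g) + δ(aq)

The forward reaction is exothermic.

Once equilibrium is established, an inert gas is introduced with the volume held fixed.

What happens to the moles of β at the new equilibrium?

unchanged

At constant volume, adding an inert gas leaves every reacting species' partial pressure unchanged, so Q is unchanged — no shift from this change.
No net shift occurs, so the amount of β is unchanged.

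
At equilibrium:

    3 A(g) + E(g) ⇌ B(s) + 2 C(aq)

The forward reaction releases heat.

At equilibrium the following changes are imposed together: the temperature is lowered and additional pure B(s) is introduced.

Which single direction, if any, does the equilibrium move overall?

right

The forward reaction is exothermic. Lowering T favours the exothermic direction — shift to the right.
B is a pure solid; its activity is 1 regardless of amount, so Q is unaffected — no shift from this change.
Only the nonzero effect(s) matter; the net shift is to the right.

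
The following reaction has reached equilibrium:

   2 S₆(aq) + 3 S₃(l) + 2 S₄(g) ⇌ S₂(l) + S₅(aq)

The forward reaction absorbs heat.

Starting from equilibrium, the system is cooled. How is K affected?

K depends on temperature via the van 't Hoff relation. The forward reaction is endothermic, so lowering T decreases K.

decreases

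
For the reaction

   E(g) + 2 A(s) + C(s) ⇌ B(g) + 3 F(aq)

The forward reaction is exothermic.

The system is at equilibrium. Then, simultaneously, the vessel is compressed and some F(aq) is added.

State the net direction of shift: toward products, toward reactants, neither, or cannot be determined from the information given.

Gas moles: reactants 1, products 1. Δn_gas = 0, so a volume change leaves Q equal to K — no shift from this change.
Adding F (aq), a product, drives the reaction to the left.
Only the nonzero effect(s) matter; the net shift is to the left.

left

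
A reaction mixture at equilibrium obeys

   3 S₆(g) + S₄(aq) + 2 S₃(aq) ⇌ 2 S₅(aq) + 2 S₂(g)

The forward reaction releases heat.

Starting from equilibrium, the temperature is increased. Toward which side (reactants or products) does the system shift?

The forward reaction is exothermic. Raising T favours the endothermic direction — shift to the left.

left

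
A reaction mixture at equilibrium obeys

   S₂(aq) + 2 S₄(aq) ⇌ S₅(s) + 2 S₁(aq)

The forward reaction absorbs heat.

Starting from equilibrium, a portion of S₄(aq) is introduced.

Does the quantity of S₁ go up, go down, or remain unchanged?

increases

Adding S₄ (aq), a reactant, drives the reaction to the right.
The net shift is to the right. S₁ is a product, so its amount increases.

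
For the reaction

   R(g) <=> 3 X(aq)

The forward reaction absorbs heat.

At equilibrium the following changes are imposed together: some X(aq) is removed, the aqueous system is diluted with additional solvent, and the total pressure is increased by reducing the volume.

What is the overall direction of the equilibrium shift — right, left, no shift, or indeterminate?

right

Removing X (aq), a product, drives the reaction to the right.
Dilution lowers every aqueous concentration by the same factor. Δn_aq = 3 − 0 = +3, so the system shifts toward the side with more dissolved moles — to the right.
Gas moles: reactants 1, products 0 (Δn_gas = -1). Compression shifts the system toward the side with fewer moles of gas — to the right.
All effects act in the same direction — net shift to the right.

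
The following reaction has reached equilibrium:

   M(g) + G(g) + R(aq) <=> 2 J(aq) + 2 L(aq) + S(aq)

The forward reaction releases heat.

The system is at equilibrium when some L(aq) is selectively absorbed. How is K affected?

The equilibrium constant depends only on temperature. This perturbation may move the position of equilibrium, but since T is unchanged, K itself is unchanged.

unchanged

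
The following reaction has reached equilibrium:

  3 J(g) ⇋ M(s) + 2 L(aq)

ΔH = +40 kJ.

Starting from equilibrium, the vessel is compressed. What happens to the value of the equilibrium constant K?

unchanged

The equilibrium constant depends only on temperature. This perturbation may move the position of equilibrium, but since T is unchanged, K itself is unchanged.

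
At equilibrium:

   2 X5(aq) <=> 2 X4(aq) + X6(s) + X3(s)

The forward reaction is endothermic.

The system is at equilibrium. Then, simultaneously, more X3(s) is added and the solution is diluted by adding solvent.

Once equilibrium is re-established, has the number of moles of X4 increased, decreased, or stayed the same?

unchanged

X3 is a pure solid; its activity is 1 regardless of amount, so Q is unaffected — no shift from this change.
Dilution scales every aqueous concentration by the same factor. Δn_aq = 2 − 2 = 0, so Q is unchanged — no shift.
No net shift occurs, so the amount of X4 is unchanged.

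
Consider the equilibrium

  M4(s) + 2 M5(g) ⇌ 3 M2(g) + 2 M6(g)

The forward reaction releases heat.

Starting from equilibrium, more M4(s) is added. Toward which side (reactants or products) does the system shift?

no shift

M4 is a pure solid; its activity is 1 regardless of amount, so Q is unaffected — no shift from this change.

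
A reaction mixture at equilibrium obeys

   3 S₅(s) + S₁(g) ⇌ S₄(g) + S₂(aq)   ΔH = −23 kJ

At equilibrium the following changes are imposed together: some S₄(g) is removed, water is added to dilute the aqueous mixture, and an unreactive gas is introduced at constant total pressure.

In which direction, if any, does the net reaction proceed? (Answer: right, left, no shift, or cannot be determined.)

right

Removing S₄ (g), a product, drives the reaction to the right.
Dilution lowers every aqueous concentration by the same factor. Δn_aq = 1 − 0 = +1, so the system shifts toward the side with more dissolved moles — to the right.
Adding inert gas at constant total pressure expands the volume, scaling every reacting partial pressure by the same factor. Δn_gas = 1 − 1 = 0, so Q is unchanged — no shift.
Only the nonzero effect(s) matter; the net shift is to the right.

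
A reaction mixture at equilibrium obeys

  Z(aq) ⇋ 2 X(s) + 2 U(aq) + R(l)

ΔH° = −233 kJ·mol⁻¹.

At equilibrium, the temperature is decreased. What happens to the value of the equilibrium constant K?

increases

K depends on temperature via the van 't Hoff relation. The forward reaction is exothermic, so lowering T increases K.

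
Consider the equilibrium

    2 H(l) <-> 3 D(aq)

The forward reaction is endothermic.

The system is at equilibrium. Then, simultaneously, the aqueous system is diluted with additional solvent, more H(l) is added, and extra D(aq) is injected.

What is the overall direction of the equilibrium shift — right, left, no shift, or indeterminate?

Dilution lowers every aqueous concentration by the same factor. Δn_aq = 3 − 0 = +3, so the system shifts toward the side with more dissolved moles — to the right.
H is a pure liquid; its activity is 1 regardless of amount, so Q is unaffected — no shift from this change.
Adding D (aq), a product, drives the reaction to the left.
The individual effects push in opposite directions; without quantitative information the net direction cannot be determined.

cannot be determined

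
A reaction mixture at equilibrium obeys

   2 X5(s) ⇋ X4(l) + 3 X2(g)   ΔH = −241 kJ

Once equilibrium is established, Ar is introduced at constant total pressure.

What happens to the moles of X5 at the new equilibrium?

decreases

Adding inert gas at constant total pressure expands the volume and lowers every reacting partial pressure. With Δn_gas = 3 − 0 = +3, Q moves away from K toward the side with fewer gas moles, so the system shifts toward the side with more gas moles — to the right.
The net shift is to the right. X5 is a reactant, so its amount decreases.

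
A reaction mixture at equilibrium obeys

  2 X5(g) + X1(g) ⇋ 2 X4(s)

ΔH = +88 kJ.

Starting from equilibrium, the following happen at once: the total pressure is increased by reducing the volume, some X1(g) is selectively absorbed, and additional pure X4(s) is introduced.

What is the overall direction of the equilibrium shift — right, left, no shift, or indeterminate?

Gas moles: reactants 3, products 0 (Δn_gas = -3). Compression shifts the system toward the side with fewer moles of gas — to the right.
Removing X1 (g), a reactant, drives the reaction to the left.
X4 is a pure solid; its activity is 1 regardless of amount, so Q is unaffected — no shift from this change.
The individual effects push in opposite directions; without quantitative information the net direction cannot be determined.

cannot be determined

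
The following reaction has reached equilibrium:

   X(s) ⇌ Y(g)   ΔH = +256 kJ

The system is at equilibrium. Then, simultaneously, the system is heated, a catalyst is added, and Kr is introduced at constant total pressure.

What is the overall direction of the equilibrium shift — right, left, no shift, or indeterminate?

The forward reaction is endothermic. Raising T favours the endothermic direction — shift to the right.
A catalyst speeds both forward and reverse rates equally; it changes neither Q nor K — no shift from this change.
Adding inert gas at constant total pressure expands the volume and lowers every reacting partial pressure. With Δn_gas = 1 − 0 = +1, Q moves away from K toward the side with fewer gas moles, so the system shifts toward the side with more gas moles — to the right.
Only the nonzero effect(s) matter; the net shift is to the right.

right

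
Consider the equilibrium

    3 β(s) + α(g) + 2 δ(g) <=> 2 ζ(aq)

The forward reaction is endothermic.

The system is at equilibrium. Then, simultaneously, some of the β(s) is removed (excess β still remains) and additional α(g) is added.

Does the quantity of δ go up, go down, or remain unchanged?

decreases

β is a pure solid; its activity is 1 regardless of amount, so Q is unaffected — no shift from this change.
Adding α (g), a reactant, drives the reaction to the right.
The net shift is to the right. δ is a reactant, so its amount decreases.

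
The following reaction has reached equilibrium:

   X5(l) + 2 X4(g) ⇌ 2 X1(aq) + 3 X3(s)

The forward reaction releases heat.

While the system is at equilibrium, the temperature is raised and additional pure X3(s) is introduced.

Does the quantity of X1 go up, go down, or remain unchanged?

The forward reaction is exothermic. Raising T favours the endothermic direction — shift to the left.
X3 is a pure solid; its activity is 1 regardless of amount, so Q is unaffected — no shift from this change.
The net shift is to the left. X1 is a product, so its amount decreases.

decreases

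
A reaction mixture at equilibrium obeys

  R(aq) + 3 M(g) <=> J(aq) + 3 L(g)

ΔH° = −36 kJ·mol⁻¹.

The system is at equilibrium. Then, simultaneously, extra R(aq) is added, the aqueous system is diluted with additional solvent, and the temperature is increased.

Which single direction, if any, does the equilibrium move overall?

cannot be determined

Adding R (aq), a reactant, drives the reaction to the right.
Dilution scales every aqueous concentration by the same factor. Δn_aq = 1 − 1 = 0, so Q is unchanged — no shift.
The forward reaction is exothermic. Raising T favours the endothermic direction — shift to the left.
The individual effects push in opposite directions; without quantitative information the net direction cannot be determined.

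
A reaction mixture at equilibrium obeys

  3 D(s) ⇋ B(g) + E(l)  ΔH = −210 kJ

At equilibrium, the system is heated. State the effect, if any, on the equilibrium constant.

decreases

K depends on temperature via the van 't Hoff relation. The forward reaction is exothermic, so raising T decreases K.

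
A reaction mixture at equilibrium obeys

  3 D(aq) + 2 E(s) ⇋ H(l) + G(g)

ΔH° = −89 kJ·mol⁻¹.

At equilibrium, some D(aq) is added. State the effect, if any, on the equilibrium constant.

unchanged

The equilibrium constant depends only on temperature. This perturbation may move the position of equilibrium, but since T is unchanged, K itself is unchanged.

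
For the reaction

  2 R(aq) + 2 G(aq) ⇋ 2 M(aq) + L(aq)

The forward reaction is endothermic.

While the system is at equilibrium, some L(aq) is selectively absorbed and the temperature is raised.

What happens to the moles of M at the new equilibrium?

Removing L (aq), a product, drives the reaction to the right.
The forward reaction is endothermic. Raising T favours the endothermic direction — shift to the right.
The net shift is to the right. M is a product, so its amount increases.

increases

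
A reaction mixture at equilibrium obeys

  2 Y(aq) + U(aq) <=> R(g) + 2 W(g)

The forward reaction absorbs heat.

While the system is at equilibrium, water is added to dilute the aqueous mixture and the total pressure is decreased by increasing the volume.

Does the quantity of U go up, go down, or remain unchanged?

cannot be determined

Dilution lowers every aqueous concentration by the same factor. Δn_aq = 0 − 3 = -3, so the system shifts toward the side with more dissolved moles — to the left.
Gas moles: reactants 0, products 3 (Δn_gas = +3). Expansion shifts the system toward the side with more moles of gas — to the right.
The two effects oppose each other, so the net shift — and hence the change in U — cannot be determined from the given information.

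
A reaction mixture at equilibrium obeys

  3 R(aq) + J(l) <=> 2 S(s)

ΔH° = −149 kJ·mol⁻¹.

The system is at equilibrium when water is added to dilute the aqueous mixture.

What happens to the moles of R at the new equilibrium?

increases

Dilution lowers every aqueous concentration by the same factor. Δn_aq = 0 − 3 = -3, so the system shifts toward the side with more dissolved moles — to the left.
The net shift is to the left. R is a reactant, so its amount increases.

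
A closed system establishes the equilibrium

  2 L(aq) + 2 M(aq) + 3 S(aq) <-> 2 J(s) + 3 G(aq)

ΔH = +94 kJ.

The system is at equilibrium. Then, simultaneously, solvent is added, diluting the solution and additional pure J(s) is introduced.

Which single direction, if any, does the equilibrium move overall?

Dilution lowers every aqueous concentration by the same factor. Δn_aq = 3 − 7 = -4, so the system shifts toward the side with more dissolved moles — to the left.
J is a pure solid; its activity is 1 regardless of amount, so Q is unaffected — no shift from this change.
Only the nonzero effect(s) matter; the net shift is to the left.

left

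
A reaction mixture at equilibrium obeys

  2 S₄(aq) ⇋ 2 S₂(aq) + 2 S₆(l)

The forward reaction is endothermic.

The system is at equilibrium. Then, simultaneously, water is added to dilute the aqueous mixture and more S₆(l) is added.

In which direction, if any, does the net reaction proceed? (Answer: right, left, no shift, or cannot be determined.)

Dilution scales every aqueous concentration by the same factor. Δn_aq = 2 − 2 = 0, so Q is unchanged — no shift.
S₆ is a pure liquid; its activity is 1 regardless of amount, so Q is unaffected — no shift from this change.
None of the changes alters Q relative to K, so there is no net shift.

no shift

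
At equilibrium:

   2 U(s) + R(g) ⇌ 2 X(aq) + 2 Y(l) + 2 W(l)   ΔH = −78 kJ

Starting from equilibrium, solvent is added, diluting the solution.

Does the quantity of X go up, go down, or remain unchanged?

Dilution lowers every aqueous concentration by the same factor. Δn_aq = 2 − 0 = +2, so the system shifts toward the side with more dissolved moles — to the right.
The net shift is to the right. X is a product, so its amount increases.

increases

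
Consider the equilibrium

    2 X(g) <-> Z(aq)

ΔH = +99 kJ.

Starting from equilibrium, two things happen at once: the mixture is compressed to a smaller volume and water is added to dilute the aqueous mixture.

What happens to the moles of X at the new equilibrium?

Gas moles: reactants 2, products 0 (Δn_gas = -2). Compression shifts the system toward the side with fewer moles of gas — to the right.
Dilution lowers every aqueous concentration by the same factor. Δn_aq = 1 − 0 = +1, so the system shifts toward the side with more dissolved moles — to the right.
The net shift is to the right. X is a reactant, so its amount decreases.

decreases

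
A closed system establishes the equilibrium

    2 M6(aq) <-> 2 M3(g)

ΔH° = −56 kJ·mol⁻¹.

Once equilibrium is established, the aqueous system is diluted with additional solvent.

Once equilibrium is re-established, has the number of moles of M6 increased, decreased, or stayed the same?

Dilution lowers every aqueous concentration by the same factor. Δn_aq = 0 − 2 = -2, so the system shifts toward the side with more dissolved moles — to the left.
The net shift is to the left. M6 is a reactant, so its amount increases.

increases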